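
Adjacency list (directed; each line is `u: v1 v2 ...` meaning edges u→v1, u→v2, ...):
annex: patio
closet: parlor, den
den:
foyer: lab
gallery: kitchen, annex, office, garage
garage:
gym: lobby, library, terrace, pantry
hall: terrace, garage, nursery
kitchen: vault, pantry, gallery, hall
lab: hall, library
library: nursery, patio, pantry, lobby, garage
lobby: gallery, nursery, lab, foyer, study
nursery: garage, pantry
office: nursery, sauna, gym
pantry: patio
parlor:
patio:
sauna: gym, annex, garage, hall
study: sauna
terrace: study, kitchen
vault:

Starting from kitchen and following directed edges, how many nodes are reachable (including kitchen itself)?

18

BFS from kitchen visits: kitchen, vault, pantry, gallery, hall, patio, annex, office, garage, terrace, nursery, sauna, gym, study, lobby, library, lab, foyer
Reachable nodes: 18 of 21 total.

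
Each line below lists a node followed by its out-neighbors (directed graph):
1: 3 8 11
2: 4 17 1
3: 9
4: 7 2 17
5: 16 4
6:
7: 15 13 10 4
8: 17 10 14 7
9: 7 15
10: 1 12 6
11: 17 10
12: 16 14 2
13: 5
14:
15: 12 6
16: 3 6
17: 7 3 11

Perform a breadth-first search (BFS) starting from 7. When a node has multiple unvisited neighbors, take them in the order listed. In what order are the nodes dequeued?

Visit 7; enqueue 15, 13, 10, 4 → queue [15, 13, 10, 4]
Visit 15; enqueue 12, 6 → queue [13, 10, 4, 12, 6]
Visit 13; enqueue 5 → queue [10, 4, 12, 6, 5]
Visit 10; enqueue 1 → queue [4, 12, 6, 5, 1]
Visit 4; enqueue 2, 17 → queue [12, 6, 5, 1, 2, 17]
Visit 12; enqueue 16, 14 → queue [6, 5, 1, 2, 17, 16, 14]
Visit 6 → queue [5, 1, 2, 17, 16, 14]
Visit 5 → queue [1, 2, 17, 16, 14]
Visit 1; enqueue 3, 8, 11 → queue [2, 17, 16, 14, 3, 8, 11]
Visit 2 → queue [17, 16, 14, 3, 8, 11]
Visit 17 → queue [16, 14, 3, 8, 11]
Visit 16 → queue [14, 3, 8, 11]
Visit 14 → queue [3, 8, 11]
Visit 3; enqueue 9 → queue [8, 11, 9]
Visit 8 → queue [11, 9]
Visit 11 → queue [9]
Visit 9 → queue []

7 -> 15 -> 13 -> 10 -> 4 -> 12 -> 6 -> 5 -> 1 -> 2 -> 17 -> 16 -> 14 -> 3 -> 8 -> 11 -> 9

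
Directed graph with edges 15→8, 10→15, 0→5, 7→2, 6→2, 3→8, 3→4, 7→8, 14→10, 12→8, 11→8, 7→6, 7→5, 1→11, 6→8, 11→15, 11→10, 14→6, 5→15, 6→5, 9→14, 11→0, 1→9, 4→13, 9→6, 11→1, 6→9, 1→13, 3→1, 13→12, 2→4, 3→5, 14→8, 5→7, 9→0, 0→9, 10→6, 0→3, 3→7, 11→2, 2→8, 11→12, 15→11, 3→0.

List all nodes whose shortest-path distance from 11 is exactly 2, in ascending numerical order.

Level 0: 11
Level 1: 0, 1, 2, 8, 10, 12, 15
Level 2: 3, 4, 5, 6, 9, 13
Level 3: 7, 14

3, 4, 5, 6, 9, 13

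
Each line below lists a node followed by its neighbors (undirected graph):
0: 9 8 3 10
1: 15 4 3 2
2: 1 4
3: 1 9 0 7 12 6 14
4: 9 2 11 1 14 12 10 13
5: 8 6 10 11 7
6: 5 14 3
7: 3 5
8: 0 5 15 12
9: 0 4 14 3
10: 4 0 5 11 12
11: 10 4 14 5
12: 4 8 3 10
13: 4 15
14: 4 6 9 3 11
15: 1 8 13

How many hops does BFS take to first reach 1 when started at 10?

2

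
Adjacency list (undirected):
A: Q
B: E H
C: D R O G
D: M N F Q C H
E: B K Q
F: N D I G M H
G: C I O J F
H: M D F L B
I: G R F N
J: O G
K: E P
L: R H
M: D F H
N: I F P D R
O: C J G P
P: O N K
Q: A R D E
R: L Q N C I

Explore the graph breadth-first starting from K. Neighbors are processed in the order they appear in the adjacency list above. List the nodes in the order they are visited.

Visit K; enqueue E, P → queue [E, P]
Visit E; enqueue B, Q → queue [P, B, Q]
Visit P; enqueue O, N → queue [B, Q, O, N]
Visit B; enqueue H → queue [Q, O, N, H]
Visit Q; enqueue A, R, D → queue [O, N, H, A, R, D]
Visit O; enqueue C, J, G → queue [N, H, A, R, D, C, J, G]
Visit N; enqueue I, F → queue [H, A, R, D, C, J, G, I, F]
Visit H; enqueue M, L → queue [A, R, D, C, J, G, I, F, M, L]
Visit A → queue [R, D, C, J, G, I, F, M, L]
Visit R → queue [D, C, J, G, I, F, M, L]
Visit D → queue [C, J, G, I, F, M, L]
Visit C → queue [J, G, I, F, M, L]
Visit J → queue [G, I, F, M, L]
Visit G → queue [I, F, M, L]
Visit I → queue [F, M, L]
Visit F → queue [M, L]
Visit M → queue [L]
Visit L → queue []

K, E, P, B, Q, O, N, H, A, R, D, C, J, G, I, F, M, L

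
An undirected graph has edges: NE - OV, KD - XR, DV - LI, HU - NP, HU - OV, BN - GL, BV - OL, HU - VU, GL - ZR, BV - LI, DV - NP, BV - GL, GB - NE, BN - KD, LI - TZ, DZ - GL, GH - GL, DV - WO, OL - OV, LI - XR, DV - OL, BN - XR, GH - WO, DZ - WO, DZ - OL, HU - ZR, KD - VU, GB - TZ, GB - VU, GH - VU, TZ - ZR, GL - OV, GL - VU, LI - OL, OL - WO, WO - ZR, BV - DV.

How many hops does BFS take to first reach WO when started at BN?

Level 0: BN
Level 1: GL, KD, XR
Level 2: BV, DZ, GH, LI, OV, VU, ZR
Level 3: DV, GB, HU, NE, OL, TZ, WO
Level 4: NP
WO first appears at level 3.

3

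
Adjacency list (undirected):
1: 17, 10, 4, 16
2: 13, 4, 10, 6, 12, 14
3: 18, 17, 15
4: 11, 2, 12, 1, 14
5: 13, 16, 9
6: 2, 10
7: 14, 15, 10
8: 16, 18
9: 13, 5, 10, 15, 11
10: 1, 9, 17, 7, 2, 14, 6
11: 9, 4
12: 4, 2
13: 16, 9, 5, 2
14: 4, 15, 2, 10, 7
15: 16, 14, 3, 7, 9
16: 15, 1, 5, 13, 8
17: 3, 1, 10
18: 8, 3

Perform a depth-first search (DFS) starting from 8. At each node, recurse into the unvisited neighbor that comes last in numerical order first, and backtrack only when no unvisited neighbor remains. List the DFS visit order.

8 -> 18 -> 3 -> 17 -> 10 -> 14 -> 15 -> 16 -> 13 -> 9 -> 11 -> 4 -> 12 -> 2 -> 6 -> 1 -> 5 -> 7

Visit 8
8 → 18
18 → 3
3 → 17
17 → 10
10 → 14
14 → 15
15 → 16
16 → 13
13 → 9
9 → 11
11 → 4
4 → 12
12 → 2
2 → 6
4 → 1
9 → 5
15 → 7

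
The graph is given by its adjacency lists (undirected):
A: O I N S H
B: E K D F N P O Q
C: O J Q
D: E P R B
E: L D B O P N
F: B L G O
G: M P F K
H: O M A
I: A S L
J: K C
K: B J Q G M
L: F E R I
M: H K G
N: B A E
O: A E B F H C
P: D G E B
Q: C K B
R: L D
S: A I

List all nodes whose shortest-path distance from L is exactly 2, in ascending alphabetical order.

Level 0: L
Level 1: E, F, I, R
Level 2: A, B, D, G, N, O, P, S
Level 3: C, H, K, M, Q
Level 4: J

A, B, D, G, N, O, P, S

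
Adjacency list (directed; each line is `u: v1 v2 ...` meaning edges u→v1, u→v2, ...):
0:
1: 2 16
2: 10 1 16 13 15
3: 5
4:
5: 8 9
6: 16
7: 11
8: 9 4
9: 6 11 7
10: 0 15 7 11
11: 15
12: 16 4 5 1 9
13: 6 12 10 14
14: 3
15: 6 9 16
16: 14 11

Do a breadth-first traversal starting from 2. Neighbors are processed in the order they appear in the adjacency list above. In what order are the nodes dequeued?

Visit 2; enqueue 10, 1, 16, 13, 15 → queue [10, 1, 16, 13, 15]
Visit 10; enqueue 0, 7, 11 → queue [1, 16, 13, 15, 0, 7, 11]
Visit 1 → queue [16, 13, 15, 0, 7, 11]
Visit 16; enqueue 14 → queue [13, 15, 0, 7, 11, 14]
Visit 13; enqueue 6, 12 → queue [15, 0, 7, 11, 14, 6, 12]
Visit 15; enqueue 9 → queue [0, 7, 11, 14, 6, 12, 9]
Visit 0 → queue [7, 11, 14, 6, 12, 9]
Visit 7 → queue [11, 14, 6, 12, 9]
Visit 11 → queue [14, 6, 12, 9]
Visit 14; enqueue 3 → queue [6, 12, 9, 3]
Visit 6 → queue [12, 9, 3]
Visit 12; enqueue 4, 5 → queue [9, 3, 4, 5]
Visit 9 → queue [3, 4, 5]
Visit 3 → queue [4, 5]
Visit 4 → queue [5]
Visit 5; enqueue 8 → queue [8]
Visit 8 → queue []

2, 10, 1, 16, 13, 15, 0, 7, 11, 14, 6, 12, 9, 3, 4, 5, 8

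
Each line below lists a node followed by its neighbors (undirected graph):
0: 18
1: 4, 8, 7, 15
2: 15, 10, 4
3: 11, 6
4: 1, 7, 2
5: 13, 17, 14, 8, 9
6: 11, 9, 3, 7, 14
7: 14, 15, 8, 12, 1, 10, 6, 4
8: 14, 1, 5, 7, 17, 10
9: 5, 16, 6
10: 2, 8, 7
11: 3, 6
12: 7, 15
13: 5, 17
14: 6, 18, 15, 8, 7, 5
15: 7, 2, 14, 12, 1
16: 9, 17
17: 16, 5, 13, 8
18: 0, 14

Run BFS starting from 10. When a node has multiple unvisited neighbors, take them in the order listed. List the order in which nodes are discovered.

10, 2, 8, 7, 15, 4, 14, 1, 5, 17, 12, 6, 18, 13, 9, 16, 11, 3, 0

Visit 10; enqueue 2, 8, 7 → queue [2, 8, 7]
Visit 2; enqueue 15, 4 → queue [8, 7, 15, 4]
Visit 8; enqueue 14, 1, 5, 17 → queue [7, 15, 4, 14, 1, 5, 17]
Visit 7; enqueue 12, 6 → queue [15, 4, 14, 1, 5, 17, 12, 6]
Visit 15 → queue [4, 14, 1, 5, 17, 12, 6]
Visit 4 → queue [14, 1, 5, 17, 12, 6]
Visit 14; enqueue 18 → queue [1, 5, 17, 12, 6, 18]
Visit 1 → queue [5, 17, 12, 6, 18]
Visit 5; enqueue 13, 9 → queue [17, 12, 6, 18, 13, 9]
Visit 17; enqueue 16 → queue [12, 6, 18, 13, 9, 16]
Visit 12 → queue [6, 18, 13, 9, 16]
Visit 6; enqueue 11, 3 → queue [18, 13, 9, 16, 11, 3]
Visit 18; enqueue 0 → queue [13, 9, 16, 11, 3, 0]
Visit 13 → queue [9, 16, 11, 3, 0]
Visit 9 → queue [16, 11, 3, 0]
Visit 16 → queue [11, 3, 0]
Visit 11 → queue [3, 0]
Visit 3 → queue [0]
Visit 0 → queue []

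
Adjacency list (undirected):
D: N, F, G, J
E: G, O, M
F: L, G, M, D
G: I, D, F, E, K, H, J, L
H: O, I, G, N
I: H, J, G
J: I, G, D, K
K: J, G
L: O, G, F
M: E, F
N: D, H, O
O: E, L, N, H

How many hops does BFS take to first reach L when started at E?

2

Level 0: E
Level 1: G, M, O
Level 2: D, F, H, I, J, K, L, N
L first appears at level 2.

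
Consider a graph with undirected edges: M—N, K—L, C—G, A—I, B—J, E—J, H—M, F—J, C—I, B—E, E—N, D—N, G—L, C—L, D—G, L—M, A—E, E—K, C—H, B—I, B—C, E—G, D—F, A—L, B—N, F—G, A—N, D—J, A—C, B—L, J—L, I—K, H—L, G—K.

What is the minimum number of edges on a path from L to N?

Level 0: L
Level 1: A, B, C, G, H, J, K, M
Level 2: D, E, F, I, N
N first appears at level 2.

2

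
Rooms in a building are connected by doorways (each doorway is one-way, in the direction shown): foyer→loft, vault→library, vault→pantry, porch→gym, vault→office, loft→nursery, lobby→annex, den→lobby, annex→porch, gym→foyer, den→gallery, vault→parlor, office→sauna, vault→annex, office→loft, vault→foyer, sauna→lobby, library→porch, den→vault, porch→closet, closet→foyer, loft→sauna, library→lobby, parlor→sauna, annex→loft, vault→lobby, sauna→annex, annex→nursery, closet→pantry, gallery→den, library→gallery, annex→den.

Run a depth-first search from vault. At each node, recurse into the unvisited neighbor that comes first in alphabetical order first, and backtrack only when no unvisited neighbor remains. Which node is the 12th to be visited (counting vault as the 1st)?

pantry

Visit vault
vault → annex
annex → den
den → gallery
den → lobby
annex → loft
loft → nursery
loft → sauna
annex → porch
porch → closet
closet → foyer
closet → pantry
porch → gym
vault → library
vault → office
vault → parlor

Visit order: vault, annex, den, gallery, lobby, loft, nursery, sauna, porch, closet, foyer, pantry, gym, library, office, parlor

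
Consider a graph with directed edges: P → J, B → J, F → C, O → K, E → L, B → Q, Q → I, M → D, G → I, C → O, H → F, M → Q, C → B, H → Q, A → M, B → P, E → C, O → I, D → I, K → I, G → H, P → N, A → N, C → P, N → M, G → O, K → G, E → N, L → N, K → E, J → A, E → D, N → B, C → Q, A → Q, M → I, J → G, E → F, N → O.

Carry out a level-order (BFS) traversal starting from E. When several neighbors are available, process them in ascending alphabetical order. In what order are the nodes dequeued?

E, C, D, F, L, N, B, O, P, Q, I, M, J, K, A, G, H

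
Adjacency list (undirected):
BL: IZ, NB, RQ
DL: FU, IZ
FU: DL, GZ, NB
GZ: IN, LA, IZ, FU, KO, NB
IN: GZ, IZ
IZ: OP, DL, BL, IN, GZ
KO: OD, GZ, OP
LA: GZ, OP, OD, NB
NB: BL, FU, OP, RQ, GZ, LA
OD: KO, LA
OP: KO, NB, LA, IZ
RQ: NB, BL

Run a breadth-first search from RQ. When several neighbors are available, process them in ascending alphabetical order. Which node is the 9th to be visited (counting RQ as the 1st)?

Visit RQ; enqueue BL, NB → queue [BL, NB]
Visit BL; enqueue IZ → queue [NB, IZ]
Visit NB; enqueue FU, GZ, LA, OP → queue [IZ, FU, GZ, LA, OP]
Visit IZ; enqueue DL, IN → queue [FU, GZ, LA, OP, DL, IN]
Visit FU → queue [GZ, LA, OP, DL, IN]
Visit GZ; enqueue KO → queue [LA, OP, DL, IN, KO]
Visit LA; enqueue OD → queue [OP, DL, IN, KO, OD]
Visit OP → queue [DL, IN, KO, OD]
Visit DL → queue [IN, KO, OD]
Visit IN → queue [KO, OD]
Visit KO → queue [OD]
Visit OD → queue []

Visit order: RQ, BL, NB, IZ, FU, GZ, LA, OP, DL, IN, KO, OD

DL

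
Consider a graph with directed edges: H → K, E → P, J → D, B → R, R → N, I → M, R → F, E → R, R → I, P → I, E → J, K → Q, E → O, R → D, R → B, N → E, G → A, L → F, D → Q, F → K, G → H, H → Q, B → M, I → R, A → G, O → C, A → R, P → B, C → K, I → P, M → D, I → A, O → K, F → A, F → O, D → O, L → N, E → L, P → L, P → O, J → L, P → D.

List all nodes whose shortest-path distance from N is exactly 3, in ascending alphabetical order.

Level 0: N
Level 1: E
Level 2: J, L, O, P, R
Level 3: B, C, D, F, I, K
Level 4: A, M, Q
Level 5: G
Level 6: H

B, C, D, F, I, K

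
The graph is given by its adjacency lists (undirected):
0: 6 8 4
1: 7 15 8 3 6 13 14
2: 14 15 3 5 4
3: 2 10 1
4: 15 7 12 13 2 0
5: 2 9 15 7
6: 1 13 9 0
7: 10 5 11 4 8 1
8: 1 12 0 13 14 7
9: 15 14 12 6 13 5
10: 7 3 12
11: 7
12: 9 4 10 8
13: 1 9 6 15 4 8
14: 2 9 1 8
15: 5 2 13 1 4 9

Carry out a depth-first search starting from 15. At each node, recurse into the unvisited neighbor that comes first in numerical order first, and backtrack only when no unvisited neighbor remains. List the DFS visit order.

Visit 15
15 → 1
1 → 3
3 → 2
2 → 4
4 → 0
0 → 6
6 → 9
9 → 5
5 → 7
7 → 8
8 → 12
12 → 10
8 → 13
8 → 14
7 → 11

15, 1, 3, 2, 4, 0, 6, 9, 5, 7, 8, 12, 10, 13, 14, 11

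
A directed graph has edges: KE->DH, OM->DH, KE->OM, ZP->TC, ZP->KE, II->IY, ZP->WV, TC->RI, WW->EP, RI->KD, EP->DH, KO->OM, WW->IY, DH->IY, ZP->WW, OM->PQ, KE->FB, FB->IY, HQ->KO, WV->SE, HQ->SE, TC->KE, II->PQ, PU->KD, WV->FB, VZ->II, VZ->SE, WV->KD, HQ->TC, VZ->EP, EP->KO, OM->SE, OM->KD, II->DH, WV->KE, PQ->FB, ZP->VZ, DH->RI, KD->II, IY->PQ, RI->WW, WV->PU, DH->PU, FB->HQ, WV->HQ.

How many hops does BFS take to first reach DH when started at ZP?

Level 0: ZP
Level 1: KE, TC, VZ, WV, WW
Level 2: DH, EP, FB, HQ, II, IY, KD, OM, PU, RI, SE
Level 3: KO, PQ
DH first appears at level 2.

2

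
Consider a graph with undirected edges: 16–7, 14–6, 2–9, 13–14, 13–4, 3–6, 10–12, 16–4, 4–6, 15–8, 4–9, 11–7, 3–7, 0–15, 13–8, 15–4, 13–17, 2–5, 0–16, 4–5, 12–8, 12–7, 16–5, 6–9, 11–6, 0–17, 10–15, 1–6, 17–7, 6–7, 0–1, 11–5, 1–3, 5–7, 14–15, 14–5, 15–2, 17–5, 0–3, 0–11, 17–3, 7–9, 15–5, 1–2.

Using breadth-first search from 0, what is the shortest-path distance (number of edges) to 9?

3

Level 0: 0
Level 1: 1, 3, 11, 15, 16, 17
Level 2: 2, 4, 5, 6, 7, 8, 10, 13, 14
Level 3: 9, 12
9 first appears at level 3.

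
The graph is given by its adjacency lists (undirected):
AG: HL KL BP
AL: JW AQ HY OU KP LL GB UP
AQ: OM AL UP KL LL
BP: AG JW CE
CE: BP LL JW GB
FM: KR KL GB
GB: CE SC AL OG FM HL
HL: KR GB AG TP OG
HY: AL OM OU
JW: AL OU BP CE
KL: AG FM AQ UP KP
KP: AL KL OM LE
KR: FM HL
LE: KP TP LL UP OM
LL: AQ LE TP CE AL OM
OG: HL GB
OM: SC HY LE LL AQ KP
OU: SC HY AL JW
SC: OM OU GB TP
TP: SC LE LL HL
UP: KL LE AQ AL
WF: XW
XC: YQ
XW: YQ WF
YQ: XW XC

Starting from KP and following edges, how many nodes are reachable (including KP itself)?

BFS from KP visits: KP, OM, LE, KL, AL, SC, LL, HY, AQ, UP, TP, FM, AG, OU, JW, GB, CE, HL, KR, BP, OG
Reachable nodes: 21 of 25 total.

21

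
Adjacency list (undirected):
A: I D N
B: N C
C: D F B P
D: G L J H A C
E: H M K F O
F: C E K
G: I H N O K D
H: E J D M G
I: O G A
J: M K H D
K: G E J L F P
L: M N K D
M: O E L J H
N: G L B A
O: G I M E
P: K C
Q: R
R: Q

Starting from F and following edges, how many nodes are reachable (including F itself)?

16

BFS from F visits: F, C, E, K, D, B, P, H, M, O, G, J, L, A, N, I
Reachable nodes: 16 of 18 total.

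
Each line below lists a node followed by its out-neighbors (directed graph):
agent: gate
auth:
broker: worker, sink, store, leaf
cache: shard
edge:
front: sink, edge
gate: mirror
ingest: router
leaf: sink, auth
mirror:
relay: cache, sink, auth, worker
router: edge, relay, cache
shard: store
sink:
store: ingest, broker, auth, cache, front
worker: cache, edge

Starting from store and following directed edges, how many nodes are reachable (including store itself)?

BFS from store visits: store, ingest, front, cache, broker, auth, router, sink, edge, shard, worker, leaf, relay
Reachable nodes: 13 of 16 total.

13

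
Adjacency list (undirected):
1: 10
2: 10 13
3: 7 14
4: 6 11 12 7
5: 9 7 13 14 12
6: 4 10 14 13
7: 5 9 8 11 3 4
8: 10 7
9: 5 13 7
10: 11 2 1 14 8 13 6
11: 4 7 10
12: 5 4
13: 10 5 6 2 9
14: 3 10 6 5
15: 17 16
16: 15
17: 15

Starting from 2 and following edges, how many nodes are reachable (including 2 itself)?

14

BFS from 2 visits: 2, 10, 13, 11, 1, 14, 8, 6, 5, 9, 4, 7, 3, 12
Reachable nodes: 14 of 17 total.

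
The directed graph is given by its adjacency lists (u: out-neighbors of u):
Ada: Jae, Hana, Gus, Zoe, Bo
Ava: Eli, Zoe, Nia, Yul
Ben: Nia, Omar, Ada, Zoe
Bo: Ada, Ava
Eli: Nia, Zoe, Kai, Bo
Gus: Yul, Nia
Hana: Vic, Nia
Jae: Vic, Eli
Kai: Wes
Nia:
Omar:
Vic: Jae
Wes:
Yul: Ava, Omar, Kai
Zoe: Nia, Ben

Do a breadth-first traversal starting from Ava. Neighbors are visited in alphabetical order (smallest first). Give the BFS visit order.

Visit Ava; enqueue Eli, Nia, Yul, Zoe → queue [Eli, Nia, Yul, Zoe]
Visit Eli; enqueue Bo, Kai → queue [Nia, Yul, Zoe, Bo, Kai]
Visit Nia → queue [Yul, Zoe, Bo, Kai]
Visit Yul; enqueue Omar → queue [Zoe, Bo, Kai, Omar]
Visit Zoe; enqueue Ben → queue [Bo, Kai, Omar, Ben]
Visit Bo; enqueue Ada → queue [Kai, Omar, Ben, Ada]
Visit Kai; enqueue Wes → queue [Omar, Ben, Ada, Wes]
Visit Omar → queue [Ben, Ada, Wes]
Visit Ben → queue [Ada, Wes]
Visit Ada; enqueue Gus, Hana, Jae → queue [Wes, Gus, Hana, Jae]
Visit Wes → queue [Gus, Hana, Jae]
Visit Gus → queue [Hana, Jae]
Visit Hana; enqueue Vic → queue [Jae, Vic]
Visit Jae → queue [Vic]
Visit Vic → queue []

Ava, Eli, Nia, Yul, Zoe, Bo, Kai, Omar, Ben, Ada, Wes, Gus, Hana, Jae, Vic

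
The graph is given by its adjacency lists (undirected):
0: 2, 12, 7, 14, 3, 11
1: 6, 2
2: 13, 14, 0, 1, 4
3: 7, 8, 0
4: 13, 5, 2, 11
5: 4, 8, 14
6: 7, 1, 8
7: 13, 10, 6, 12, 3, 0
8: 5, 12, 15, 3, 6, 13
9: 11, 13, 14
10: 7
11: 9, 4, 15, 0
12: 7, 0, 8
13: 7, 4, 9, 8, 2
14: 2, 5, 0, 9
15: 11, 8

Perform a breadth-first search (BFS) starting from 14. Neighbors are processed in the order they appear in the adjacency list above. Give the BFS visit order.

14 -> 2 -> 5 -> 0 -> 9 -> 13 -> 1 -> 4 -> 8 -> 12 -> 7 -> 3 -> 11 -> 6 -> 15 -> 10

Visit 14; enqueue 2, 5, 0, 9 → queue [2, 5, 0, 9]
Visit 2; enqueue 13, 1, 4 → queue [5, 0, 9, 13, 1, 4]
Visit 5; enqueue 8 → queue [0, 9, 13, 1, 4, 8]
Visit 0; enqueue 12, 7, 3, 11 → queue [9, 13, 1, 4, 8, 12, 7, 3, 11]
Visit 9 → queue [13, 1, 4, 8, 12, 7, 3, 11]
Visit 13 → queue [1, 4, 8, 12, 7, 3, 11]
Visit 1; enqueue 6 → queue [4, 8, 12, 7, 3, 11, 6]
Visit 4 → queue [8, 12, 7, 3, 11, 6]
Visit 8; enqueue 15 → queue [12, 7, 3, 11, 6, 15]
Visit 12 → queue [7, 3, 11, 6, 15]
Visit 7; enqueue 10 → queue [3, 11, 6, 15, 10]
Visit 3 → queue [11, 6, 15, 10]
Visit 11 → queue [6, 15, 10]
Visit 6 → queue [15, 10]
Visit 15 → queue [10]
Visit 10 → queue []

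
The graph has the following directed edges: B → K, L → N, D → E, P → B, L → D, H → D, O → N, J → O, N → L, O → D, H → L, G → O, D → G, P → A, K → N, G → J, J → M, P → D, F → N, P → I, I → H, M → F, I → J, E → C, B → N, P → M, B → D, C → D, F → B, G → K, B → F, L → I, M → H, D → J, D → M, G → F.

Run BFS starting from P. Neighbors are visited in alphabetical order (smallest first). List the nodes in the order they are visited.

Visit P; enqueue A, B, D, I, M → queue [A, B, D, I, M]
Visit A → queue [B, D, I, M]
Visit B; enqueue F, K, N → queue [D, I, M, F, K, N]
Visit D; enqueue E, G, J → queue [I, M, F, K, N, E, G, J]
Visit I; enqueue H → queue [M, F, K, N, E, G, J, H]
Visit M → queue [F, K, N, E, G, J, H]
Visit F → queue [K, N, E, G, J, H]
Visit K → queue [N, E, G, J, H]
Visit N; enqueue L → queue [E, G, J, H, L]
Visit E; enqueue C → queue [G, J, H, L, C]
Visit G; enqueue O → queue [J, H, L, C, O]
Visit J → queue [H, L, C, O]
Visit H → queue [L, C, O]
Visit L → queue [C, O]
Visit C → queue [O]
Visit O → queue []

P, A, B, D, I, M, F, K, N, E, G, J, H, L, C, O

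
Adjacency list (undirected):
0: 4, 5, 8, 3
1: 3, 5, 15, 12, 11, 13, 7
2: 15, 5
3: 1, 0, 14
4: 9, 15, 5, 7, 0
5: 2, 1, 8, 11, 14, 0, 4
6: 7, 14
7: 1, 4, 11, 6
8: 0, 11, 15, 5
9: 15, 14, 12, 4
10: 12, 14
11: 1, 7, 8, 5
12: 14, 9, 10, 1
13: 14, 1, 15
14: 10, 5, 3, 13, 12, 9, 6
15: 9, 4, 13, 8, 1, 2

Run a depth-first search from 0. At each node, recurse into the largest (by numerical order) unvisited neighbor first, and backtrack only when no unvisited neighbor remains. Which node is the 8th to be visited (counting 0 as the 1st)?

9

Visit 0
0 → 8
8 → 15
15 → 13
13 → 14
14 → 12
12 → 10
12 → 9
9 → 4
4 → 7
7 → 11
11 → 5
5 → 2
5 → 1
1 → 3
7 → 6

Visit order: 0, 8, 15, 13, 14, 12, 10, 9, 4, 7, 11, 5, 2, 1, 3, 6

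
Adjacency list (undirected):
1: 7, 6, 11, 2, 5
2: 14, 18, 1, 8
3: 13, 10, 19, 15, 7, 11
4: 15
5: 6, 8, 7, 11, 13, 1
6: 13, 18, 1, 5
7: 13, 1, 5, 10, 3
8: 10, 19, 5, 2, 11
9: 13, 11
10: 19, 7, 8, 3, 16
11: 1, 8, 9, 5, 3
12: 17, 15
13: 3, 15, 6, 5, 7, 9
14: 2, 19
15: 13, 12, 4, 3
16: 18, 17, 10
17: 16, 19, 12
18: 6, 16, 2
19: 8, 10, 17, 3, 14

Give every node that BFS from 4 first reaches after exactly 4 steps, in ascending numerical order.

1, 8, 14, 16, 18

Level 0: 4
Level 1: 15
Level 2: 3, 12, 13
Level 3: 5, 6, 7, 9, 10, 11, 17, 19
Level 4: 1, 8, 14, 16, 18
Level 5: 2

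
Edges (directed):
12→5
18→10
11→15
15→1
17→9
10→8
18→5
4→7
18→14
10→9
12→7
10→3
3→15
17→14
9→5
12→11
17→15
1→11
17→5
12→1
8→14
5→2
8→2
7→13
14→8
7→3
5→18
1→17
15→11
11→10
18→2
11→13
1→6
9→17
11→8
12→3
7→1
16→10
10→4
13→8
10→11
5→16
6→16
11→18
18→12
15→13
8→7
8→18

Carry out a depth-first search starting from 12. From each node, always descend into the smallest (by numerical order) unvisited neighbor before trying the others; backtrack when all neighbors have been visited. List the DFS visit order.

12 -> 1 -> 6 -> 16 -> 10 -> 3 -> 15 -> 11 -> 8 -> 2 -> 7 -> 13 -> 14 -> 18 -> 5 -> 4 -> 9 -> 17

Visit 12
12 → 1
1 → 6
6 → 16
16 → 10
10 → 3
3 → 15
15 → 11
11 → 8
8 → 2
8 → 7
7 → 13
8 → 14
8 → 18
18 → 5
10 → 4
10 → 9
9 → 17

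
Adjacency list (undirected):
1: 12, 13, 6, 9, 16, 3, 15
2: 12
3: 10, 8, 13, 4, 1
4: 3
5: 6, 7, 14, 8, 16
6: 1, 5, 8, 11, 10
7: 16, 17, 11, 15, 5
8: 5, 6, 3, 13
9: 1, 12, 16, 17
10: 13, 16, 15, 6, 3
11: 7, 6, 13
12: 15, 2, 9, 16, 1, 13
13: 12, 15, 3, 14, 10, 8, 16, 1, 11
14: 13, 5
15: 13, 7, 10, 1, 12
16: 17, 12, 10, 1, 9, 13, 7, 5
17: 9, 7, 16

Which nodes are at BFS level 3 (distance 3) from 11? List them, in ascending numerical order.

Level 0: 11
Level 1: 6, 7, 13
Level 2: 1, 3, 5, 8, 10, 12, 14, 15, 16, 17
Level 3: 2, 4, 9

2, 4, 9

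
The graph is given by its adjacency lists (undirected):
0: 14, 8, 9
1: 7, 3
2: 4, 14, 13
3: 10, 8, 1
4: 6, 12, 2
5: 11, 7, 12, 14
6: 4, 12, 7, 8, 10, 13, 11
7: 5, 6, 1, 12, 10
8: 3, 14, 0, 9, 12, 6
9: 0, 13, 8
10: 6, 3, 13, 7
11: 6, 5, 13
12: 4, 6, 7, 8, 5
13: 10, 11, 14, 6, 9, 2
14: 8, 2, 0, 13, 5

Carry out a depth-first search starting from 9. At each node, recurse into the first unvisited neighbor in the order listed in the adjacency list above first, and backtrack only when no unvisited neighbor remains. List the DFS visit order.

9 -> 0 -> 14 -> 8 -> 3 -> 10 -> 6 -> 4 -> 12 -> 7 -> 5 -> 11 -> 13 -> 2 -> 1

Visit 9
9 → 0
0 → 14
14 → 8
8 → 3
3 → 10
10 → 6
6 → 4
4 → 12
12 → 7
7 → 5
5 → 11
11 → 13
13 → 2
7 → 1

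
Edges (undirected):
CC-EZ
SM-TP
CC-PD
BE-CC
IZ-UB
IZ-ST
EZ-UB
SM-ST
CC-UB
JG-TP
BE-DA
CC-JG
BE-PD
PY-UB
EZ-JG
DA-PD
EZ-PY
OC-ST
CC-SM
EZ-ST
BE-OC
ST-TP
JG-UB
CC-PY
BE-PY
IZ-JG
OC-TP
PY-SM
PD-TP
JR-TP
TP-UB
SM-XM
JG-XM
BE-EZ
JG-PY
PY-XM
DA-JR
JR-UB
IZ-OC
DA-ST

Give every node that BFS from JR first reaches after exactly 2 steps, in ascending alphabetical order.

BE, CC, EZ, IZ, JG, OC, PD, PY, SM, ST

Level 0: JR
Level 1: DA, TP, UB
Level 2: BE, CC, EZ, IZ, JG, OC, PD, PY, SM, ST
Level 3: XM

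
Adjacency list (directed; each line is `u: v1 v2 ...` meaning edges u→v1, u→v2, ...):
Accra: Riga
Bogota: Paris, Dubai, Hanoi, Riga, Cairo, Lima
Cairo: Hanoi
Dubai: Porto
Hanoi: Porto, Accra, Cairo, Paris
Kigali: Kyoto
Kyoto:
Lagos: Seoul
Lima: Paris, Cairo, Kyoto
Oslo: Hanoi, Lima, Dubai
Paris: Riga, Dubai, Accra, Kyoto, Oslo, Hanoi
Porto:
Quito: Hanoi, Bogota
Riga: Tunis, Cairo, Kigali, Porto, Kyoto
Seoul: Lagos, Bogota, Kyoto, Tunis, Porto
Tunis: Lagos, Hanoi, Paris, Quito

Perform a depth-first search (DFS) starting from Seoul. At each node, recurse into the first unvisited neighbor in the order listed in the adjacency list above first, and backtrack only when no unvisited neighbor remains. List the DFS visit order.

Seoul, Lagos, Bogota, Paris, Riga, Tunis, Hanoi, Porto, Accra, Cairo, Quito, Kigali, Kyoto, Dubai, Oslo, Lima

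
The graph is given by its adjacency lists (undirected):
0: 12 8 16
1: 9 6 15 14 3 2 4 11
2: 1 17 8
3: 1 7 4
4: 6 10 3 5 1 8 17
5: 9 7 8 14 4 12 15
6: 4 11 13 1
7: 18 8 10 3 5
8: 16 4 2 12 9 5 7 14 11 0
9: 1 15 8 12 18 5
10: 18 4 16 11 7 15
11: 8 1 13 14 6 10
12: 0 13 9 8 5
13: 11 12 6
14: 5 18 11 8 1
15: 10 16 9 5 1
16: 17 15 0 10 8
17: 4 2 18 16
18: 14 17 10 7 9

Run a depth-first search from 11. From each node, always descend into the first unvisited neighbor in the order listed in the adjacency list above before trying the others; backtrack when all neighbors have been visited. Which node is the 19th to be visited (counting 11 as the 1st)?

2

Visit 11
11 → 8
8 → 16
16 → 17
17 → 4
4 → 6
6 → 13
13 → 12
12 → 0
12 → 9
9 → 1
1 → 15
15 → 10
10 → 18
18 → 14
14 → 5
5 → 7
7 → 3
1 → 2

Visit order: 11, 8, 16, 17, 4, 6, 13, 12, 0, 9, 1, 15, 10, 18, 14, 5, 7, 3, 2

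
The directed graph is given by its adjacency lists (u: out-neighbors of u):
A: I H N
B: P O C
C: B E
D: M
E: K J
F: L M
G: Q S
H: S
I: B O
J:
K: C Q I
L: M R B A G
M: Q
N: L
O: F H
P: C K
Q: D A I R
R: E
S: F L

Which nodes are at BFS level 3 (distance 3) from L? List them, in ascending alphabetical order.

Level 0: L
Level 1: A, B, G, M, R
Level 2: C, E, H, I, N, O, P, Q, S
Level 3: D, F, J, K

D, F, J, K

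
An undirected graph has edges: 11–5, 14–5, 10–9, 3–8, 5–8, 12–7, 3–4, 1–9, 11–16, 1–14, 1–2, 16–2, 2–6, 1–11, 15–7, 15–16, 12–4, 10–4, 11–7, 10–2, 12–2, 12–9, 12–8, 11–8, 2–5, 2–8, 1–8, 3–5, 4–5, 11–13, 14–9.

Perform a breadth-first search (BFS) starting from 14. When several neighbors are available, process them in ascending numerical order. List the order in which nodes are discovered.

Visit 14; enqueue 1, 5, 9 → queue [1, 5, 9]
Visit 1; enqueue 2, 8, 11 → queue [5, 9, 2, 8, 11]
Visit 5; enqueue 3, 4 → queue [9, 2, 8, 11, 3, 4]
Visit 9; enqueue 10, 12 → queue [2, 8, 11, 3, 4, 10, 12]
Visit 2; enqueue 6, 16 → queue [8, 11, 3, 4, 10, 12, 6, 16]
Visit 8 → queue [11, 3, 4, 10, 12, 6, 16]
Visit 11; enqueue 7, 13 → queue [3, 4, 10, 12, 6, 16, 7, 13]
Visit 3 → queue [4, 10, 12, 6, 16, 7, 13]
Visit 4 → queue [10, 12, 6, 16, 7, 13]
Visit 10 → queue [12, 6, 16, 7, 13]
Visit 12 → queue [6, 16, 7, 13]
Visit 6 → queue [16, 7, 13]
Visit 16; enqueue 15 → queue [7, 13, 15]
Visit 7 → queue [13, 15]
Visit 13 → queue [15]
Visit 15 → queue []

14, 1, 5, 9, 2, 8, 11, 3, 4, 10, 12, 6, 16, 7, 13, 15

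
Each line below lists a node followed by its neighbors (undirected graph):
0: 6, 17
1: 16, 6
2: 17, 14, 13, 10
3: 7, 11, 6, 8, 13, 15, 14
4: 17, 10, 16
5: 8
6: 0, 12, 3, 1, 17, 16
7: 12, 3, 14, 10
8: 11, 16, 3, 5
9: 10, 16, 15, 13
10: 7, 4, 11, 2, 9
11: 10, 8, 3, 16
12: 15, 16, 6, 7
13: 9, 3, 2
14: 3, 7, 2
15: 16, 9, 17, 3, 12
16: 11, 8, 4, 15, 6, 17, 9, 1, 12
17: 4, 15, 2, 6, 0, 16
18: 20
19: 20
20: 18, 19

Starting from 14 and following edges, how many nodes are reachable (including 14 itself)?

BFS from 14 visits: 14, 3, 7, 2, 11, 6, 8, 13, 15, 12, 10, 17, 16, 0, 1, 5, 9, 4
Reachable nodes: 18 of 21 total.

18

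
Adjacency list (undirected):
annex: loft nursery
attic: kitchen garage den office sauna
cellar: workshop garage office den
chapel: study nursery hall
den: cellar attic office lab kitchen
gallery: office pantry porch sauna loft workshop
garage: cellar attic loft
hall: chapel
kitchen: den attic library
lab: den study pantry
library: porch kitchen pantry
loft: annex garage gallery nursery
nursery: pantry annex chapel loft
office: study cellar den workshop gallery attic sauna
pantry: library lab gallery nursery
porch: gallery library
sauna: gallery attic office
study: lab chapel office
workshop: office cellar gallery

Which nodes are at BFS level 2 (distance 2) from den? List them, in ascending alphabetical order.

Level 0: den
Level 1: attic, cellar, kitchen, lab, office
Level 2: gallery, garage, library, pantry, sauna, study, workshop
Level 3: chapel, loft, nursery, porch
Level 4: annex, hall

gallery, garage, library, pantry, sauna, study, workshop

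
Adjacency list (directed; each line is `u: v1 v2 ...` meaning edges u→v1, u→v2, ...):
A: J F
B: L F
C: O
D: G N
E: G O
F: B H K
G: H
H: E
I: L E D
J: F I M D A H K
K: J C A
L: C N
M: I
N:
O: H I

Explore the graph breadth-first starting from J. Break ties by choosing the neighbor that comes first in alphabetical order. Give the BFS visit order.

Visit J; enqueue A, D, F, H, I, K, M → queue [A, D, F, H, I, K, M]
Visit A → queue [D, F, H, I, K, M]
Visit D; enqueue G, N → queue [F, H, I, K, M, G, N]
Visit F; enqueue B → queue [H, I, K, M, G, N, B]
Visit H; enqueue E → queue [I, K, M, G, N, B, E]
Visit I; enqueue L → queue [K, M, G, N, B, E, L]
Visit K; enqueue C → queue [M, G, N, B, E, L, C]
Visit M → queue [G, N, B, E, L, C]
Visit G → queue [N, B, E, L, C]
Visit N → queue [B, E, L, C]
Visit B → queue [E, L, C]
Visit E; enqueue O → queue [L, C, O]
Visit L → queue [C, O]
Visit C → queue [O]
Visit O → queue []

J, A, D, F, H, I, K, M, G, N, B, E, L, C, O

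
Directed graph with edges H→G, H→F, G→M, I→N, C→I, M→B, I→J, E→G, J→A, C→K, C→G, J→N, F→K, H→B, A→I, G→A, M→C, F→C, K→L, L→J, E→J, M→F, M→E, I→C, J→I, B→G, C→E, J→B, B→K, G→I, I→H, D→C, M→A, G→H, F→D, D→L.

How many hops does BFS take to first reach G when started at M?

Level 0: M
Level 1: A, B, C, E, F
Level 2: D, G, I, J, K
Level 3: H, L, N
G first appears at level 2.

2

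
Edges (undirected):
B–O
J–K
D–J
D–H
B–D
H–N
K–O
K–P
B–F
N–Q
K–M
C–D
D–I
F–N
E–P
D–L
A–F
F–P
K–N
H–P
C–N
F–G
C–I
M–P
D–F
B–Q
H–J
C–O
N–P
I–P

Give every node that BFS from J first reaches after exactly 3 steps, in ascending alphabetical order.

A, E, G, Q

Level 0: J
Level 1: D, H, K
Level 2: B, C, F, I, L, M, N, O, P
Level 3: A, E, G, Q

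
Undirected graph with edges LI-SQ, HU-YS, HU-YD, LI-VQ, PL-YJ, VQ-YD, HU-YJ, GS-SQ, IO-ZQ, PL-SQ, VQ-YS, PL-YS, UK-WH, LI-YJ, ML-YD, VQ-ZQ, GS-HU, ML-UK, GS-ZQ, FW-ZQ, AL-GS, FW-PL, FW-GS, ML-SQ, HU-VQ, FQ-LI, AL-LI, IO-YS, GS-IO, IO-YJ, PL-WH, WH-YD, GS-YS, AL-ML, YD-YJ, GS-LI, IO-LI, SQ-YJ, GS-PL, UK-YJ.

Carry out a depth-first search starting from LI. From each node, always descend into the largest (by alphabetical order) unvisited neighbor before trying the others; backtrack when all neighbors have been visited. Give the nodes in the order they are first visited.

Visit LI
LI → YJ
YJ → YD
YD → WH
WH → UK
UK → ML
ML → SQ
SQ → PL
PL → YS
YS → VQ
VQ → ZQ
ZQ → IO
IO → GS
GS → HU
GS → FW
GS → AL
LI → FQ

LI -> YJ -> YD -> WH -> UK -> ML -> SQ -> PL -> YS -> VQ -> ZQ -> IO -> GS -> HU -> FW -> AL -> FQ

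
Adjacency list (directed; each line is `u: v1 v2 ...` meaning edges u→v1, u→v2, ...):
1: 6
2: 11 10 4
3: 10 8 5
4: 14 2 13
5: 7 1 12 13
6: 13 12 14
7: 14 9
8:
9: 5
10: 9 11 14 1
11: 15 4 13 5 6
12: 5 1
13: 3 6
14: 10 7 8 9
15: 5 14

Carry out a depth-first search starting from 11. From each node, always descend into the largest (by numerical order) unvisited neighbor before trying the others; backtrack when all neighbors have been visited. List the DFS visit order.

11 -> 15 -> 14 -> 10 -> 9 -> 5 -> 13 -> 6 -> 12 -> 1 -> 3 -> 8 -> 7 -> 4 -> 2

Visit 11
11 → 15
15 → 14
14 → 10
10 → 9
9 → 5
5 → 13
13 → 6
6 → 12
12 → 1
13 → 3
3 → 8
5 → 7
11 → 4
4 → 2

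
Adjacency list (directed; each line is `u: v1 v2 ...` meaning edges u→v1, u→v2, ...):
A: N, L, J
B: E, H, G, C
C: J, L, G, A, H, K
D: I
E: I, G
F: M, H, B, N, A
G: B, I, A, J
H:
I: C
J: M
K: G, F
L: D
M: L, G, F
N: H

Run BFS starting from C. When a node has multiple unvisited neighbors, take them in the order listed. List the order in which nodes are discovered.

C -> J -> L -> G -> A -> H -> K -> M -> D -> B -> I -> N -> F -> E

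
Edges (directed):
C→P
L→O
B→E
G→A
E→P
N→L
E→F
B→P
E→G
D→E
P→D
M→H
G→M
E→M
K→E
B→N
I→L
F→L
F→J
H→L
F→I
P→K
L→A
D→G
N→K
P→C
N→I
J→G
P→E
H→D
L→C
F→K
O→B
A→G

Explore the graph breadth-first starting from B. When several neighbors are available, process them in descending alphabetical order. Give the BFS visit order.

B -> P -> N -> E -> K -> D -> C -> L -> I -> M -> G -> F -> O -> A -> H -> J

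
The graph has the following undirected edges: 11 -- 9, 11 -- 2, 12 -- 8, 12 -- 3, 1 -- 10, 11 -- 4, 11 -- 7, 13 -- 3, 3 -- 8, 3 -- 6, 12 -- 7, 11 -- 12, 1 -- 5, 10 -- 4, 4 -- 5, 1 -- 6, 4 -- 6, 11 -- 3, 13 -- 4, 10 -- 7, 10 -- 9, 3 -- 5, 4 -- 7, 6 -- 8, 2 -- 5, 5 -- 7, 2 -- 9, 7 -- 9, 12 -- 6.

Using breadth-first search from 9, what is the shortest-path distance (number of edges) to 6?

3

Level 0: 9
Level 1: 2, 7, 10, 11
Level 2: 1, 3, 4, 5, 12
Level 3: 6, 8, 13
6 first appears at level 3.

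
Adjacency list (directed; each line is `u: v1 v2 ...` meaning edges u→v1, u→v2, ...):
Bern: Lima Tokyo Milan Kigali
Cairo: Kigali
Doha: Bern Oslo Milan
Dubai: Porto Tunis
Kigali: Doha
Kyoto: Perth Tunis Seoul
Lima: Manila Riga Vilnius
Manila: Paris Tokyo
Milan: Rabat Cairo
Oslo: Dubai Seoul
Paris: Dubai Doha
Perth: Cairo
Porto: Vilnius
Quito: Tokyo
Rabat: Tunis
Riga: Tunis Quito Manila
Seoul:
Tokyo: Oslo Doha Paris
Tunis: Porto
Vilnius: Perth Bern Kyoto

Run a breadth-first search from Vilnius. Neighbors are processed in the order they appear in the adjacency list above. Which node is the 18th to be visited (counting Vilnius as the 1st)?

Visit Vilnius; enqueue Perth, Bern, Kyoto → queue [Perth, Bern, Kyoto]
Visit Perth; enqueue Cairo → queue [Bern, Kyoto, Cairo]
Visit Bern; enqueue Lima, Tokyo, Milan, Kigali → queue [Kyoto, Cairo, Lima, Tokyo, Milan, Kigali]
Visit Kyoto; enqueue Tunis, Seoul → queue [Cairo, Lima, Tokyo, Milan, Kigali, Tunis, Seoul]
Visit Cairo → queue [Lima, Tokyo, Milan, Kigali, Tunis, Seoul]
Visit Lima; enqueue Manila, Riga → queue [Tokyo, Milan, Kigali, Tunis, Seoul, Manila, Riga]
Visit Tokyo; enqueue Oslo, Doha, Paris → queue [Milan, Kigali, Tunis, Seoul, Manila, Riga, Oslo, Doha, Paris]
Visit Milan; enqueue Rabat → queue [Kigali, Tunis, Seoul, Manila, Riga, Oslo, Doha, Paris, Rabat]
Visit Kigali → queue [Tunis, Seoul, Manila, Riga, Oslo, Doha, Paris, Rabat]
Visit Tunis; enqueue Porto → queue [Seoul, Manila, Riga, Oslo, Doha, Paris, Rabat, Porto]
Visit Seoul → queue [Manila, Riga, Oslo, Doha, Paris, Rabat, Porto]
Visit Manila → queue [Riga, Oslo, Doha, Paris, Rabat, Porto]
Visit Riga; enqueue Quito → queue [Oslo, Doha, Paris, Rabat, Porto, Quito]
Visit Oslo; enqueue Dubai → queue [Doha, Paris, Rabat, Porto, Quito, Dubai]
Visit Doha → queue [Paris, Rabat, Porto, Quito, Dubai]
Visit Paris → queue [Rabat, Porto, Quito, Dubai]
Visit Rabat → queue [Porto, Quito, Dubai]
Visit Porto → queue [Quito, Dubai]
Visit Quito → queue [Dubai]
Visit Dubai → queue []

Visit order: Vilnius, Perth, Bern, Kyoto, Cairo, Lima, Tokyo, Milan, Kigali, Tunis, Seoul, Manila, Riga, Oslo, Doha, Paris, Rabat, Porto, Quito, Dubai

Porto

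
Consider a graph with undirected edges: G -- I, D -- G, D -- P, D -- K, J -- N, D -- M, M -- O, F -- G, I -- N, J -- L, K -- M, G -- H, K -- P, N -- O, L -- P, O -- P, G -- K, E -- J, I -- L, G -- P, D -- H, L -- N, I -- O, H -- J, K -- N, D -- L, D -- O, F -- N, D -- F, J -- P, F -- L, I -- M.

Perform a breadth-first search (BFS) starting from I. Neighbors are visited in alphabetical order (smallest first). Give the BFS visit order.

I, G, L, M, N, O, D, F, H, K, P, J, E

Visit I; enqueue G, L, M, N, O → queue [G, L, M, N, O]
Visit G; enqueue D, F, H, K, P → queue [L, M, N, O, D, F, H, K, P]
Visit L; enqueue J → queue [M, N, O, D, F, H, K, P, J]
Visit M → queue [N, O, D, F, H, K, P, J]
Visit N → queue [O, D, F, H, K, P, J]
Visit O → queue [D, F, H, K, P, J]
Visit D → queue [F, H, K, P, J]
Visit F → queue [H, K, P, J]
Visit H → queue [K, P, J]
Visit K → queue [P, J]
Visit P → queue [J]
Visit J; enqueue E → queue [E]
Visit E → queue []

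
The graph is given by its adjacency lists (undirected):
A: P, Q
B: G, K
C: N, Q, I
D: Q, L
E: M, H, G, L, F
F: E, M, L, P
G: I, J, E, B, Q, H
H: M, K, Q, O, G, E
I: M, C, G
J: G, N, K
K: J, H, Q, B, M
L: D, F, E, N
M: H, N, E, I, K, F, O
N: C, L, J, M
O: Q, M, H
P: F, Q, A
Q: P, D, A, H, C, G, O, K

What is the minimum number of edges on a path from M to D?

Level 0: M
Level 1: E, F, H, I, K, N, O
Level 2: B, C, G, J, L, P, Q
Level 3: A, D
D first appears at level 3.

3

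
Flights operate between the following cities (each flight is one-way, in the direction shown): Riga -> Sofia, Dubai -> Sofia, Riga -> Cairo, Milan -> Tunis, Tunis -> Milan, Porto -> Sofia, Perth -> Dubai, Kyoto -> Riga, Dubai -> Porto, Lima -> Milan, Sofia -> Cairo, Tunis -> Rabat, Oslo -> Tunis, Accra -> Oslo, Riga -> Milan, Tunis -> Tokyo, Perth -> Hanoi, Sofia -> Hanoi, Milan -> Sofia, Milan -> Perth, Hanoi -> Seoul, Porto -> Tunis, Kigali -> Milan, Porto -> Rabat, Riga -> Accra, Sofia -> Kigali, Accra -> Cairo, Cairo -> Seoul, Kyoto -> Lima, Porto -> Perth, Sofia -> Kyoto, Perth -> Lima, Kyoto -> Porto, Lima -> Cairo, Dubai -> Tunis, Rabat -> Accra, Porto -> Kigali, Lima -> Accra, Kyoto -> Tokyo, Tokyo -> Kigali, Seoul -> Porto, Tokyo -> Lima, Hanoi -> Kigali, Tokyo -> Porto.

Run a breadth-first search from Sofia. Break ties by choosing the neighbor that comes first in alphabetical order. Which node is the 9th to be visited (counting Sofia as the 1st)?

Porto

Visit Sofia; enqueue Cairo, Hanoi, Kigali, Kyoto → queue [Cairo, Hanoi, Kigali, Kyoto]
Visit Cairo; enqueue Seoul → queue [Hanoi, Kigali, Kyoto, Seoul]
Visit Hanoi → queue [Kigali, Kyoto, Seoul]
Visit Kigali; enqueue Milan → queue [Kyoto, Seoul, Milan]
Visit Kyoto; enqueue Lima, Porto, Riga, Tokyo → queue [Seoul, Milan, Lima, Porto, Riga, Tokyo]
Visit Seoul → queue [Milan, Lima, Porto, Riga, Tokyo]
Visit Milan; enqueue Perth, Tunis → queue [Lima, Porto, Riga, Tokyo, Perth, Tunis]
Visit Lima; enqueue Accra → queue [Porto, Riga, Tokyo, Perth, Tunis, Accra]
Visit Porto; enqueue Rabat → queue [Riga, Tokyo, Perth, Tunis, Accra, Rabat]
Visit Riga → queue [Tokyo, Perth, Tunis, Accra, Rabat]
Visit Tokyo → queue [Perth, Tunis, Accra, Rabat]
Visit Perth; enqueue Dubai → queue [Tunis, Accra, Rabat, Dubai]
Visit Tunis → queue [Accra, Rabat, Dubai]
Visit Accra; enqueue Oslo → queue [Rabat, Dubai, Oslo]
Visit Rabat → queue [Dubai, Oslo]
Visit Dubai → queue [Oslo]
Visit Oslo → queue []

Visit order: Sofia, Cairo, Hanoi, Kigali, Kyoto, Seoul, Milan, Lima, Porto, Riga, Tokyo, Perth, Tunis, Accra, Rabat, Dubai, Oslo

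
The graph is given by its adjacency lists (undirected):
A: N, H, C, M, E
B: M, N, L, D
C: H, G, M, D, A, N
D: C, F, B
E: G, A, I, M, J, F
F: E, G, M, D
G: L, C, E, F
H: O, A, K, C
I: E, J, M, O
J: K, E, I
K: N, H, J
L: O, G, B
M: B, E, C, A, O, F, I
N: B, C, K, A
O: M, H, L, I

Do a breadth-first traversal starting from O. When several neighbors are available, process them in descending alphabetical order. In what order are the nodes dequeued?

O, M, L, I, H, F, E, C, B, A, G, J, K, D, N

Visit O; enqueue M, L, I, H → queue [M, L, I, H]
Visit M; enqueue F, E, C, B, A → queue [L, I, H, F, E, C, B, A]
Visit L; enqueue G → queue [I, H, F, E, C, B, A, G]
Visit I; enqueue J → queue [H, F, E, C, B, A, G, J]
Visit H; enqueue K → queue [F, E, C, B, A, G, J, K]
Visit F; enqueue D → queue [E, C, B, A, G, J, K, D]
Visit E → queue [C, B, A, G, J, K, D]
Visit C; enqueue N → queue [B, A, G, J, K, D, N]
Visit B → queue [A, G, J, K, D, N]
Visit A → queue [G, J, K, D, N]
Visit G → queue [J, K, D, N]
Visit J → queue [K, D, N]
Visit K → queue [D, N]
Visit D → queue [N]
Visit N → queue []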